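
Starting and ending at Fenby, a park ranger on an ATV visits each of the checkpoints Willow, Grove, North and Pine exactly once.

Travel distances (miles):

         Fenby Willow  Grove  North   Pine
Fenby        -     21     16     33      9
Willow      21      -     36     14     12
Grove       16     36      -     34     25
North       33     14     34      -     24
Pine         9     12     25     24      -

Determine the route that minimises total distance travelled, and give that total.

Minimum total distance: 85 miles.

Fenby - Willow - Grove - North - Pine - Fenby: 21+36+34+24+9 = 124
Fenby - Willow - Grove - Pine - North - Fenby: 21+36+25+24+33 = 139
Fenby - Willow - North - Grove - Pine - Fenby: 21+14+34+25+9 = 103
Fenby - Willow - North - Pine - Grove - Fenby: 21+14+24+25+16 = 100
Fenby - Willow - Pine - Grove - North - Fenby: 21+12+25+34+33 = 125
Fenby - Willow - Pine - North - Grove - Fenby: 21+12+24+34+16 = 107
Fenby - Grove - Willow - North - Pine - Fenby: 16+36+14+24+9 = 99
Fenby - Grove - Willow - Pine - North - Fenby: 16+36+12+24+33 = 121
Fenby - Grove - North - Willow - Pine - Fenby: 16+34+14+12+9 = 85
Fenby - Grove - Pine - Willow - North - Fenby: 16+25+12+14+33 = 100
Fenby - North - Willow - Grove - Pine - Fenby: 33+14+36+25+9 = 117
Fenby - North - Grove - Willow - Pine - Fenby: 33+34+36+12+9 = 124
The minimum is 85.
One optimal route: Fenby → Grove → North → Willow → Pine → Fenby (or its reverse).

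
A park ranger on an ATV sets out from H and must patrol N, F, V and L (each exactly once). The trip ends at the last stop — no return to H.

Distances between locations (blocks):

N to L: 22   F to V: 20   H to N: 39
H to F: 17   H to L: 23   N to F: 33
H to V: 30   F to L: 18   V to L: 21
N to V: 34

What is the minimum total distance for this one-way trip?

There are 4! = 24 possible orderings.
H → N → F → V → L: 39+33+20+21 = 113
H → N → F → L → V: 39+33+18+21 = 111
H → N → V → F → L: 39+34+20+18 = 111
H → N → V → L → F: 39+34+21+18 = 112
H → N → L → F → V: 39+22+18+20 = 99
H → N → L → V → F: 39+22+21+20 = 102
H → F → N → V → L: 17+33+34+21 = 105
H → F → N → L → V: 17+33+22+21 = 93
H → F → V → N → L: 17+20+34+22 = 93
H → F → V → L → N: 17+20+21+22 = 80
H → F → L → N → V: 17+18+22+34 = 91
H → F → L → V → N: 17+18+21+34 = 90
H → V → N → F → L: 30+34+33+18 = 115
H → V → N → L → F: 30+34+22+18 = 104
… (10 more)
The minimum is 80.
One shortest path: H → F → V → L → N.

Shortest open route: 80 blocks.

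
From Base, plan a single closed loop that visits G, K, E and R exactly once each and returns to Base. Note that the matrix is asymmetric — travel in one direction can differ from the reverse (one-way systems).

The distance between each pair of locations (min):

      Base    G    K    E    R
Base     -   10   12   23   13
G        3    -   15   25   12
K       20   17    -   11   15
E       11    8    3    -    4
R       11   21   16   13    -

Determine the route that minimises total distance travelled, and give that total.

49 min — the shortest possible round trip.

Base-G-K-E-R-Base: 10+15+11+4+11 = 51
Base-G-K-R-E-Base: 10+15+15+13+11 = 64
Base-G-E-K-R-Base: 10+25+3+15+11 = 64
Base-G-E-R-K-Base: 10+25+4+16+20 = 75
Base-G-R-K-E-Base: 10+12+16+11+11 = 60
Base-G-R-E-K-Base: 10+12+13+3+20 = 58
Base-K-G-E-R-Base: 12+17+25+4+11 = 69
Base-K-G-R-E-Base: 12+17+12+13+11 = 65
Base-K-E-G-R-Base: 12+11+8+12+11 = 54
Base-K-E-R-G-Base: 12+11+4+21+3 = 51
Base-K-R-G-E-Base: 12+15+21+25+11 = 84
Base-K-R-E-G-Base: 12+15+13+8+3 = 51
Base-E-G-K-R-Base: 23+8+15+15+11 = 72
Base-E-G-R-K-Base: 23+8+12+16+20 = 79
… (10 more)
Base-R-E-K-G-Base: 13+13+3+17+3 = 49  ← best
The minimum is 49.
One optimal route: Base → R → E → K → G → Base.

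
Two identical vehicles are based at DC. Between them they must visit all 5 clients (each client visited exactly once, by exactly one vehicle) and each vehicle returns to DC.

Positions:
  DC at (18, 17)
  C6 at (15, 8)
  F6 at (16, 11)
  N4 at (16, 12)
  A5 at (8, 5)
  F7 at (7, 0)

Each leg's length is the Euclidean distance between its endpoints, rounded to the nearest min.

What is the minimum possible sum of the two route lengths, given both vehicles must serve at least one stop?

Check every non-empty split of the stops between the two vehicles; for each half take its own optimal tour:
  {C6} + {F6, N4, A5, F7}: 18 + 41 = 59
  {F6} + {C6, N4, A5, F7}: 12 + 41 = 53
  {C6, F6} + {N4, A5, F7}: 18 + 41 = 59
  {N4} + {C6, F6, A5, F7}: 10 + 41 = 51
  {C6, N4} + {F6, A5, F7}: 18 + 41 = 59
  {F6, N4} + {C6, A5, F7}: 12 + 41 = 53
  … (15 splits in total)
Best: vehicle 1 DC → N4 → DC = 10; vehicle 2 DC → C6 → F7 → A5 → F6 → DC = 41; combined 51.

51 min — the smallest possible combined total.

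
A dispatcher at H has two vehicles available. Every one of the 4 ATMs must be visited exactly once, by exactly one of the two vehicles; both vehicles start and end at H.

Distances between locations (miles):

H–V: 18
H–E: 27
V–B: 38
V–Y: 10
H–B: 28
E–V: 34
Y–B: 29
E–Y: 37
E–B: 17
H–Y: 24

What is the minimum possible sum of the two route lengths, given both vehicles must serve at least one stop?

Check every non-empty split of the stops between the two vehicles; for each half take its own optimal tour:
  {E} + {V, Y, B}: 54 + 85 = 139
  {V} + {E, Y, B}: 36 + 97 = 133
  {E, V} + {Y, B}: 79 + 81 = 160
  {Y} + {E, V, B}: 48 + 97 = 145
  {E, Y} + {V, B}: 88 + 84 = 172
  {V, Y} + {E, B}: 52 + 72 = 124
  … (7 splits in total)
Best: vehicle 1 H → V → Y → H = 52; vehicle 2 H → E → B → H = 72; combined 124.

Minimum combined distance: 124 miles.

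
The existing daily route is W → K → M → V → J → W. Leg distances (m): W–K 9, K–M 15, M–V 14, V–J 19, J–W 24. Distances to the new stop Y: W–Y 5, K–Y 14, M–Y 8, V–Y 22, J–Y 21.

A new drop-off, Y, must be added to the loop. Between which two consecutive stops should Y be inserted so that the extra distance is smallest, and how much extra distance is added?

Insertion cost between consecutive stops i–j is d(i,Y) + d(Y,j) − d(i,j):
  between W and K: 5 + 14 − 9 = 10
  between K and M: 14 + 8 − 15 = 7
  between M and V: 8 + 22 − 14 = 16
  between V and J: 22 + 21 − 19 = 24
  between J and W: 21 + 5 − 24 = 2
Cheapest insertion is between J and W, adding 2.
New total = 81 + 2 = 83.

+2 m — insert Y between J and W.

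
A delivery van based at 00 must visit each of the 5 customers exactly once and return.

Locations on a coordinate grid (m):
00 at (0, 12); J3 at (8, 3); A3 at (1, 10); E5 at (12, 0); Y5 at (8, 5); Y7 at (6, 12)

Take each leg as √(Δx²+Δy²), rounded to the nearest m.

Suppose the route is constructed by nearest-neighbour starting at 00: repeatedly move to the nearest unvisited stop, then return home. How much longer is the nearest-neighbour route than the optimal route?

00: A3=2, Y7=6, Y5=11, J3=12, E5=17 ⇒ A3
A3: Y7=5, Y5=9, J3=10, E5=15 ⇒ Y7
Y7: Y5=7, J3=9, E5=13 ⇒ Y5
Y5: J3=2, E5=6 ⇒ J3
J3: E5=5 ⇒ E5
NN route 00 → A3 → Y7 → Y5 → J3 → E5 → 00 costs 38.
Optimal: 00 → A3 → J3 → E5 → Y5 → Y7 → 00 costs 36 (by enumerating all 60 distinct tours).
Excess = 38 − 36 = 2.

2 m longer than the optimal tour.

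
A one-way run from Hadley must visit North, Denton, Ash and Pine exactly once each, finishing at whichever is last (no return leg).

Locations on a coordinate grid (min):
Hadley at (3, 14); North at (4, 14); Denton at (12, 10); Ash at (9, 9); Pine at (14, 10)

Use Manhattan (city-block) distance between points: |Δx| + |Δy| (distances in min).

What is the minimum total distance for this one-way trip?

17 min — the minimum one-way total.

There are 4! = 24 possible orderings.
Hadley→North→Denton→Ash→Pine: 1+12+4+6 = 23
Hadley→North→Denton→Pine→Ash: 1+12+2+6 = 21
Hadley→North→Ash→Denton→Pine: 1+10+4+2 = 17
Hadley→North→Ash→Pine→Denton: 1+10+6+2 = 19
Hadley→North→Pine→Denton→Ash: 1+14+2+4 = 21
Hadley→North→Pine→Ash→Denton: 1+14+6+4 = 25
Hadley→Denton→North→Ash→Pine: 13+12+10+6 = 41
Hadley→Denton→North→Pine→Ash: 13+12+14+6 = 45
Hadley→Denton→Ash→North→Pine: 13+4+10+14 = 41
Hadley→Denton→Ash→Pine→North: 13+4+6+14 = 37
Hadley→Denton→Pine→North→Ash: 13+2+14+10 = 39
Hadley→Denton→Pine→Ash→North: 13+2+6+10 = 31
Hadley→Ash→North→Denton→Pine: 11+10+12+2 = 35
Hadley→Ash→North→Pine→Denton: 11+10+14+2 = 37
… (10 more)
The minimum is 17.
One shortest path: Hadley → North → Ash → Denton → Pine.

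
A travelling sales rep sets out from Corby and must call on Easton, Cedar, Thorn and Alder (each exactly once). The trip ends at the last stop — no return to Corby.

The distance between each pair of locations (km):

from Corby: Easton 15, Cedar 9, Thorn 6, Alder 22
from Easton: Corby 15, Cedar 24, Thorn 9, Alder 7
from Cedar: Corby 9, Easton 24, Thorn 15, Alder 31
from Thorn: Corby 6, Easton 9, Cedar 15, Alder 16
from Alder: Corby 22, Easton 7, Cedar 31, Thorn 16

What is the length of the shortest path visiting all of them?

There are 4! = 24 possible orderings.
Corby → Easton → Cedar → Thorn → Alder: 15+24+15+16 = 70
Corby → Easton → Cedar → Alder → Thorn: 15+24+31+16 = 86
Corby → Easton → Thorn → Cedar → Alder: 15+9+15+31 = 70
Corby → Easton → Thorn → Alder → Cedar: 15+9+16+31 = 71
Corby → Easton → Alder → Cedar → Thorn: 15+7+31+15 = 68
Corby → Easton → Alder → Thorn → Cedar: 15+7+16+15 = 53
Corby → Cedar → Easton → Thorn → Alder: 9+24+9+16 = 58
Corby → Cedar → Easton → Alder → Thorn: 9+24+7+16 = 56
Corby → Cedar → Thorn → Easton → Alder: 9+15+9+7 = 40
Corby → Cedar → Thorn → Alder → Easton: 9+15+16+7 = 47
Corby → Cedar → Alder → Easton → Thorn: 9+31+7+9 = 56
Corby → Cedar → Alder → Thorn → Easton: 9+31+16+9 = 65
Corby → Thorn → Easton → Cedar → Alder: 6+9+24+31 = 70
Corby → Thorn → Easton → Alder → Cedar: 6+9+7+31 = 53
… (10 more)
The minimum is 40.
One shortest path: Corby → Cedar → Thorn → Easton → Alder.

Minimum one-way distance = 40 km.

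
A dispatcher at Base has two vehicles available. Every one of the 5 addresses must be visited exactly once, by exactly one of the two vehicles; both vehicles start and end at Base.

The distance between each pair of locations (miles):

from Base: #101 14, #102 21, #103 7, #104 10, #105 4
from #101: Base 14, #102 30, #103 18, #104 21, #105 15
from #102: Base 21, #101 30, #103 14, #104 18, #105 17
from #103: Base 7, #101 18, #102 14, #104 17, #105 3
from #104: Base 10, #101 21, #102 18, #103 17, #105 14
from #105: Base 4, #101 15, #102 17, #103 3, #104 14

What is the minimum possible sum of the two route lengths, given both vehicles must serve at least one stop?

Try each way of splitting the stops between the two vehicles (each non-empty) and, for each split, find the best tour for each vehicle:
  {#101} + {#102, #103, #104, #105}: 28 + 49 = 77
  {#102} + {#101, #103, #104, #105}: 42 + 56 = 98
  {#101, #102} + {#103, #104, #105}: 65 + 34 = 99
  {#103} + {#101, #102, #104, #105}: 14 + 74 = 88
  {#101, #103} + {#102, #104, #105}: 39 + 49 = 88
  {#102, #103} + {#101, #104, #105}: 42 + 50 = 92
  … (15 splits in total)
Best: vehicle 1 Base → #101 → Base = 28; vehicle 2 Base → #104 → #102 → #103 → #105 → Base = 49; combined 77.

Minimum combined distance: 77 miles.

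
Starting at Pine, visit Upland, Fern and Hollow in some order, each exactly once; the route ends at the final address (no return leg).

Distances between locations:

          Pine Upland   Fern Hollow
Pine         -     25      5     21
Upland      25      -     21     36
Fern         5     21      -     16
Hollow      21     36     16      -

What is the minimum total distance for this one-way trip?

Minimum one-way distance = 57.

There are 3! = 6 possible orderings.
Pine→Upland→Fern→Hollow: 25+21+16 = 62
Pine→Upland→Hollow→Fern: 25+36+16 = 77
Pine→Fern→Upland→Hollow: 5+21+36 = 62
Pine→Fern→Hollow→Upland: 5+16+36 = 57
Pine→Hollow→Upland→Fern: 21+36+21 = 78
Pine→Hollow→Fern→Upland: 21+16+21 = 58
The minimum is 57.
One shortest path: Pine → Fern → Hollow → Upland.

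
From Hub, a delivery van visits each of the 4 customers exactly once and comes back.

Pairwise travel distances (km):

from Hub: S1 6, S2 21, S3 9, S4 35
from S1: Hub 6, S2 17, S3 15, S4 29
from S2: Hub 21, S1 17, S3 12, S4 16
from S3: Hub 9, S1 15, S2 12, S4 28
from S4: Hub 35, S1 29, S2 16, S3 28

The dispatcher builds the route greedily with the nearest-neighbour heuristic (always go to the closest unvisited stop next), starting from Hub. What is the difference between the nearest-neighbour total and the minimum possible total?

From Hub: S1=6, S3=9, S2=21, S4=35 → choose S1 (6).
From S1: S3=15, S2=17, S4=29 → choose S3 (15).
From S3: S2=12, S4=28 → choose S2 (12).
From S2: S4=16 → choose S4 (16).
NN route Hub → S1 → S3 → S2 → S4 → Hub costs 84.
Optimal: Hub → S1 → S4 → S2 → S3 → Hub costs 72 (by enumerating all 12 distinct tours).
Excess = 84 − 72 = 12.

12 km longer than the optimal tour.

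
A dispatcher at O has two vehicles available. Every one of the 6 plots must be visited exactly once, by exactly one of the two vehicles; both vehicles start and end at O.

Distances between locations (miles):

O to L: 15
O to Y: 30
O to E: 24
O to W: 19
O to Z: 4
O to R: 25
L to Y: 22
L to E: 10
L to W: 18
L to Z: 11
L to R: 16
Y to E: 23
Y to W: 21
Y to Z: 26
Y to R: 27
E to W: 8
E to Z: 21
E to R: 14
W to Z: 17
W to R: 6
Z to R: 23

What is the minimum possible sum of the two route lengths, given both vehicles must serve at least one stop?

Try each way of splitting the stops between the two vehicles (each non-empty) and, for each split, find the best tour for each vehicle:
  {L} + {Y, E, W, Z, R}: 30 + 92 = 122
  {Y} + {L, E, W, Z, R}: 60 + 64 = 124
  {L, Y} + {E, W, Z, R}: 67 + 64 = 131
  {E} + {L, Y, W, Z, R}: 48 + 88 = 136
  {L, E} + {Y, W, Z, R}: 49 + 82 = 131
  {Y, E} + {L, W, Z, R}: 77 + 56 = 133
  … (31 splits in total)
  {Z} + {L, Y, E, W, R}: 8 + 96 = 104  ← best
Best: vehicle 1 O → Z → O = 8; vehicle 2 O → L → E → W → R → Y → O = 96; combined 104.

Minimum combined distance: 104 miles.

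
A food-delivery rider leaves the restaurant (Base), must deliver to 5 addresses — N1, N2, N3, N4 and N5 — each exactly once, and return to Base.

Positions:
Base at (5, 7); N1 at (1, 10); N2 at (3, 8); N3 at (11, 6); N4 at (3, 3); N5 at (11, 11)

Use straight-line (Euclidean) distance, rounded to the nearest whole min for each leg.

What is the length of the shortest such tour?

33 min — the shortest possible round trip.

With 5 stops there are 5!/2 = 60 distinct round trips (a route and its reverse cost the same).
Base → N1 → N2 → N3 → N4 → N5 → Base: 5+3+8+9+11+7 = 43
Base → N1 → N2 → N3 → N5 → N4 → Base: 5+3+8+5+11+4 = 36
Base → N1 → N2 → N4 → N3 → N5 → Base: 5+3+5+9+5+7 = 34
Base → N1 → N2 → N4 → N5 → N3 → Base: 5+3+5+11+5+6 = 35
Base → N1 → N2 → N5 → N3 → N4 → Base: 5+3+9+5+9+4 = 35
Base → N1 → N2 → N5 → N4 → N3 → Base: 5+3+9+11+9+6 = 43
Base → N1 → N3 → N2 → N4 → N5 → Base: 5+11+8+5+11+7 = 47
Base → N1 → N3 → N2 → N5 → N4 → Base: 5+11+8+9+11+4 = 48
Base → N1 → N3 → N4 → N2 → N5 → Base: 5+11+9+5+9+7 = 46
Base → N1 → N3 → N4 → N5 → N2 → Base: 5+11+9+11+9+2 = 47
Base → N1 → N3 → N5 → N2 → N4 → Base: 5+11+5+9+5+4 = 39
Base → N1 → N3 → N5 → N4 → N2 → Base: 5+11+5+11+5+2 = 39
Base → N1 → N4 → N2 → N3 → N5 → Base: 5+7+5+8+5+7 = 37
Base → N1 → N4 → N2 → N5 → N3 → Base: 5+7+5+9+5+6 = 37
… (46 more)
Base → N2 → N1 → N4 → N3 → N5 → Base: 2+3+7+9+5+7 = 33  ← best
The minimum is 33.
One optimal route: Base → N2 → N1 → N4 → N3 → N5 → Base (or its reverse).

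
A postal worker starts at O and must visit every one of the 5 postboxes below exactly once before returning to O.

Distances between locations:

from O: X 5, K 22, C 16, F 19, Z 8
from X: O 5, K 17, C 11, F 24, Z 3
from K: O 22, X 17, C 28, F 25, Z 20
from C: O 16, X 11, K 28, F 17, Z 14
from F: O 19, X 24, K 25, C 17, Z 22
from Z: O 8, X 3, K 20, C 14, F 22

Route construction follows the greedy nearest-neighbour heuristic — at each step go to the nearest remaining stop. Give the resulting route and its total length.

86 along O → X → Z → C → F → K → O.

At O the remaining stops are X 5, Z 8, C 16, F 19, K 22; go to X.
At X the remaining stops are Z 3, C 11, K 17, F 24; go to Z.
At Z the remaining stops are C 14, K 20, F 22; go to C.
At C the remaining stops are F 17, K 28; go to F.
At F the remaining stops are K 25; go to K.
Return K→O: 22.
Total = 5 + 3 + 14 + 17 + 25 + 22 = 86.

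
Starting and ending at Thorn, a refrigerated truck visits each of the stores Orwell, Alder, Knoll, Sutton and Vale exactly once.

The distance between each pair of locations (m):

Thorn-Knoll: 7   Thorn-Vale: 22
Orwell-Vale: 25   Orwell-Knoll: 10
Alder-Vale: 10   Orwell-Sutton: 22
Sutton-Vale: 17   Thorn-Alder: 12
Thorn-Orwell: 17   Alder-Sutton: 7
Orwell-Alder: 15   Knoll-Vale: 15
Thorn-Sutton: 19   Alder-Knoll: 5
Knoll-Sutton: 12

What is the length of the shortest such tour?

Shortest round trip = 78 m.

With 5 stops there are 5!/2 = 60 distinct round trips (a route and its reverse cost the same).
Thorn → Orwell → Alder → Knoll → Sutton → Vale → Thorn: 17+15+5+12+17+22 = 88
Thorn → Orwell → Alder → Knoll → Vale → Sutton → Thorn: 17+15+5+15+17+19 = 88
Thorn → Orwell → Alder → Sutton → Knoll → Vale → Thorn: 17+15+7+12+15+22 = 88
Thorn → Orwell → Alder → Sutton → Vale → Knoll → Thorn: 17+15+7+17+15+7 = 78
Thorn → Orwell → Alder → Vale → Knoll → Sutton → Thorn: 17+15+10+15+12+19 = 88
Thorn → Orwell → Alder → Vale → Sutton → Knoll → Thorn: 17+15+10+17+12+7 = 78
Thorn → Orwell → Knoll → Alder → Sutton → Vale → Thorn: 17+10+5+7+17+22 = 78
Thorn → Orwell → Knoll → Alder → Vale → Sutton → Thorn: 17+10+5+10+17+19 = 78
Thorn → Orwell → Knoll → Sutton → Alder → Vale → Thorn: 17+10+12+7+10+22 = 78
Thorn → Orwell → Knoll → Sutton → Vale → Alder → Thorn: 17+10+12+17+10+12 = 78
Thorn → Orwell → Knoll → Vale → Alder → Sutton → Thorn: 17+10+15+10+7+19 = 78
Thorn → Orwell → Knoll → Vale → Sutton → Alder → Thorn: 17+10+15+17+7+12 = 78
Thorn → Orwell → Sutton → Alder → Knoll → Vale → Thorn: 17+22+7+5+15+22 = 88
Thorn → Orwell → Sutton → Alder → Vale → Knoll → Thorn: 17+22+7+10+15+7 = 78
… (46 more)
The minimum is 78.
One optimal route: Thorn → Orwell → Alder → Sutton → Vale → Knoll → Thorn (or its reverse).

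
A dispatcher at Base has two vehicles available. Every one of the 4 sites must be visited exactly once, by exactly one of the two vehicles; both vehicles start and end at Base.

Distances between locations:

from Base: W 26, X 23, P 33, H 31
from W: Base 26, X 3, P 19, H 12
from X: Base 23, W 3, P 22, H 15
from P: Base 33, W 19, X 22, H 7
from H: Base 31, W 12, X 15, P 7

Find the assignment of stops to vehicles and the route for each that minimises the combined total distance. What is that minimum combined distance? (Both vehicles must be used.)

There are 2^3 − 1 = 7 ways to divide the 4 stops into two non-empty groups. For each, the best each vehicle can do is its own shortest tour through its group:
  {W} + {X, P, H}: 52 + 78 = 130
  {X} + {W, P, H}: 46 + 78 = 124
  {W, X} + {P, H}: 52 + 71 = 123
  {P} + {W, X, H}: 66 + 69 = 135
  {W, P} + {X, H}: 78 + 69 = 147
  {X, P} + {W, H}: 78 + 69 = 147
  … (7 splits in total)
Best: vehicle 1 Base → W → X → Base = 52; vehicle 2 Base → P → H → Base = 71; combined 123.

Minimum combined distance: 123.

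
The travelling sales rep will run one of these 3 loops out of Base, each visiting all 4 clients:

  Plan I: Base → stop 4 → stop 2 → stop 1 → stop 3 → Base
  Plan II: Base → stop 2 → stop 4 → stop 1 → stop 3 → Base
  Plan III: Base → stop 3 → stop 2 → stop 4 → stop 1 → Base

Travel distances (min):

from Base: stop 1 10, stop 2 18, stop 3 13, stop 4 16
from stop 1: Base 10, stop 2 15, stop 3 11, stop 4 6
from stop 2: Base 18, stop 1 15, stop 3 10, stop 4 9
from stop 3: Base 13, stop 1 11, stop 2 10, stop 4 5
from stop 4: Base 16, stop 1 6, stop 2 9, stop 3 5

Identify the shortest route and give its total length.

Shortest is Plan III, total 48 min.

Plan I: 16 + 9 + 15 + 11 + 13 = 64
Plan II: 18 + 9 + 6 + 11 + 13 = 57
Plan III: 13 + 10 + 9 + 6 + 10 = 48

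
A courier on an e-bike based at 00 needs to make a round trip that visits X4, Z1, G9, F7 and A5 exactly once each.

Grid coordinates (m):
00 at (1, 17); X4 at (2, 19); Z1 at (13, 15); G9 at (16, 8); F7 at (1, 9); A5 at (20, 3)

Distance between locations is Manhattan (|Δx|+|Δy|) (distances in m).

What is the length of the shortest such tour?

There are 60 distinct closed tours to check (reversals are equivalent).
00 - X4 - Z1 - G9 - F7 - A5 - 00: 3+15+10+16+25+33 = 102
00 - X4 - Z1 - G9 - A5 - F7 - 00: 3+15+10+9+25+8 = 70
00 - X4 - Z1 - F7 - G9 - A5 - 00: 3+15+18+16+9+33 = 94
00 - X4 - Z1 - F7 - A5 - G9 - 00: 3+15+18+25+9+24 = 94
00 - X4 - Z1 - A5 - G9 - F7 - 00: 3+15+19+9+16+8 = 70
00 - X4 - Z1 - A5 - F7 - G9 - 00: 3+15+19+25+16+24 = 102
00 - X4 - G9 - Z1 - F7 - A5 - 00: 3+25+10+18+25+33 = 114
00 - X4 - G9 - Z1 - A5 - F7 - 00: 3+25+10+19+25+8 = 90
00 - X4 - G9 - F7 - Z1 - A5 - 00: 3+25+16+18+19+33 = 114
00 - X4 - G9 - F7 - A5 - Z1 - 00: 3+25+16+25+19+14 = 102
00 - X4 - G9 - A5 - Z1 - F7 - 00: 3+25+9+19+18+8 = 82
00 - X4 - G9 - A5 - F7 - Z1 - 00: 3+25+9+25+18+14 = 94
00 - X4 - F7 - Z1 - G9 - A5 - 00: 3+11+18+10+9+33 = 84
00 - X4 - F7 - Z1 - A5 - G9 - 00: 3+11+18+19+9+24 = 84
… (46 more)
The minimum is 70.
One optimal route: 00 → X4 → Z1 → G9 → A5 → F7 → 00 (or its reverse).

Shortest round trip = 70 m.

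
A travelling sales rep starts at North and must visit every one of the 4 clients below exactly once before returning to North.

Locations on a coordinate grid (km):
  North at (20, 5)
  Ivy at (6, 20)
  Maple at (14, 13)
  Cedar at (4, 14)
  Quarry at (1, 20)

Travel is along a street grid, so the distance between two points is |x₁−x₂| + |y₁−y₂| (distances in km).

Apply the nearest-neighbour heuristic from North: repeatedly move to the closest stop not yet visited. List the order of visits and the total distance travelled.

Total distance 72 km via the nearest-neighbour route North → Maple → Cedar → Ivy → Quarry → North.

North → [Maple:14 / Cedar:25 / Ivy:29 / Quarry:34] → Maple (14)
Maple → [Cedar:11 / Ivy:15 / Quarry:20] → Cedar (11)
Cedar → [Ivy:8 / Quarry:9] → Ivy (8)
Ivy → [Quarry:5] → Quarry (5)
Return Quarry→North: 34.
Total = 14 + 11 + 8 + 5 + 34 = 72.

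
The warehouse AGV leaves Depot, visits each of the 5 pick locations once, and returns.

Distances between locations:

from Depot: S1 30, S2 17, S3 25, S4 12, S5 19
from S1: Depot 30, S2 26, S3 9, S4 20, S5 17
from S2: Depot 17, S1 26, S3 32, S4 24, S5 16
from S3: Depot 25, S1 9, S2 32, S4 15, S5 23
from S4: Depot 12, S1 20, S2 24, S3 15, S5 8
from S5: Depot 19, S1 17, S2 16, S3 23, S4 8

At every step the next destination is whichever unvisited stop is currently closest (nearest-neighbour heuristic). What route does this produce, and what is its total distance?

96 along Depot → S4 → S5 → S2 → S1 → S3 → Depot.

From Depot: distances to unvisited — S4=12, S2=17, S5=19, S3=25, S1=30. Nearest is S4 (12).
From S4: distances to unvisited — S5=8, S3=15, S1=20, S2=24. Nearest is S5 (8).
From S5: distances to unvisited — S2=16, S1=17, S3=23. Nearest is S2 (16).
From S2: distances to unvisited — S1=26, S3=32. Nearest is S1 (26).
From S1: distances to unvisited — S3=9. Nearest is S3 (9).
Return S3→Depot: 25.
Total = 12 + 8 + 16 + 26 + 9 + 25 = 96.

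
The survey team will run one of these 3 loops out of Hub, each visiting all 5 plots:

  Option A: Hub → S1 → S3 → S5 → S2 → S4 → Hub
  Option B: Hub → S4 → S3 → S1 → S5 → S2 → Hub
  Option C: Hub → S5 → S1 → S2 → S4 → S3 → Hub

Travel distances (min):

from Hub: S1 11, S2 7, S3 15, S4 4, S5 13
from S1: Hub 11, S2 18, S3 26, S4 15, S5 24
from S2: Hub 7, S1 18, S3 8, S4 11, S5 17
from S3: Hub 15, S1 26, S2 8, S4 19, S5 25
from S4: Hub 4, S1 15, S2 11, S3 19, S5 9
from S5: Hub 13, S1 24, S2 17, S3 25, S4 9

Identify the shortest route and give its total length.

Option A: 11 + 26 + 25 + 17 + 11 + 4 = 94
Option B: 4 + 19 + 26 + 24 + 17 + 7 = 97
Option C: 13 + 24 + 18 + 11 + 19 + 15 = 100

Shortest is Option A, total 94 min.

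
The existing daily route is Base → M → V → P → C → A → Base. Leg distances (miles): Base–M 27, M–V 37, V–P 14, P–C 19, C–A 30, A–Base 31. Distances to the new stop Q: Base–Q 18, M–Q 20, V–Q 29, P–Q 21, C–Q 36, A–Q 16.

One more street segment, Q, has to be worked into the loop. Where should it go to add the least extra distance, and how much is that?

Insertion cost between consecutive stops i–j is d(i,Q) + d(Q,j) − d(i,j):
  between Base and M: 18 + 20 − 27 = 11
  between M and V: 20 + 29 − 37 = 12
  between V and P: 29 + 21 − 14 = 36
  between P and C: 21 + 36 − 19 = 38
  between C and A: 36 + 16 − 30 = 22
  between A and Base: 16 + 18 − 31 = 3
Cheapest insertion is between A and Base, adding 3.
New total = 158 + 3 = 161.

Adding 3 miles by placing Q on the A–Base leg.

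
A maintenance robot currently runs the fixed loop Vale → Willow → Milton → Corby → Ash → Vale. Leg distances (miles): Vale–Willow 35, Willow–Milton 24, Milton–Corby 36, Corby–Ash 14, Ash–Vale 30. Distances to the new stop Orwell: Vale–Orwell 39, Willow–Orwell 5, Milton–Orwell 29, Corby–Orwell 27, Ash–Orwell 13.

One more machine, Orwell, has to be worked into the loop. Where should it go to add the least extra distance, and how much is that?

+9 miles — insert Orwell between Vale and Willow.

Insertion cost between consecutive stops i–j is d(i,Orwell) + d(Orwell,j) − d(i,j):
  between Vale and Willow: 39 + 5 − 35 = 9
  between Willow and Milton: 5 + 29 − 24 = 10
  between Milton and Corby: 29 + 27 − 36 = 20
  between Corby and Ash: 27 + 13 − 14 = 26
  between Ash and Vale: 13 + 39 − 30 = 22
Cheapest insertion is between Vale and Willow, adding 9.
New total = 139 + 9 = 148.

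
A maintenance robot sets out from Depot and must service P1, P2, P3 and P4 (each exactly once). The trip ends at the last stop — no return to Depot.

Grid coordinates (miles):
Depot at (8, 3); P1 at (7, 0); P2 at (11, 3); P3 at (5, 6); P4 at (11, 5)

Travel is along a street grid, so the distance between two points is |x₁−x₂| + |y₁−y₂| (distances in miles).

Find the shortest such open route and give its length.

Shortest open route: 20 miles.

There are 4! = 24 possible orderings.
Depot → P1 → P2 → P3 → P4: 4+7+9+7 = 27
Depot → P1 → P2 → P4 → P3: 4+7+2+7 = 20
Depot → P1 → P3 → P2 → P4: 4+8+9+2 = 23
Depot → P1 → P3 → P4 → P2: 4+8+7+2 = 21
Depot → P1 → P4 → P2 → P3: 4+9+2+9 = 24
Depot → P1 → P4 → P3 → P2: 4+9+7+9 = 29
Depot → P2 → P1 → P3 → P4: 3+7+8+7 = 25
Depot → P2 → P1 → P4 → P3: 3+7+9+7 = 26
Depot → P2 → P3 → P1 → P4: 3+9+8+9 = 29
Depot → P2 → P3 → P4 → P1: 3+9+7+9 = 28
Depot → P2 → P4 → P1 → P3: 3+2+9+8 = 22
Depot → P2 → P4 → P3 → P1: 3+2+7+8 = 20
Depot → P3 → P1 → P2 → P4: 6+8+7+2 = 23
Depot → P3 → P1 → P4 → P2: 6+8+9+2 = 25
… (10 more)
The minimum is 20.
One shortest path: Depot → P1 → P2 → P4 → P3.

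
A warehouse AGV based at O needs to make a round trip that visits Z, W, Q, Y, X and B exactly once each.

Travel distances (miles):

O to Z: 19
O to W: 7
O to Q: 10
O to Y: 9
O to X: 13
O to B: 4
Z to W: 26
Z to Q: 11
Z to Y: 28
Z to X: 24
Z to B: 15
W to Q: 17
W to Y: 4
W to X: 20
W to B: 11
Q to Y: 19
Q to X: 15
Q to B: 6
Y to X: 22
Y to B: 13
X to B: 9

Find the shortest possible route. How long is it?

Shortest round trip = 78 miles.

O - Z - W - Q - Y - X - B - O: 19+26+17+19+22+9+4 = 116
O - Z - W - Q - Y - B - X - O: 19+26+17+19+13+9+13 = 116
O - Z - W - Q - X - Y - B - O: 19+26+17+15+22+13+4 = 116
O - Z - W - Q - X - B - Y - O: 19+26+17+15+9+13+9 = 108
O - Z - W - Q - B - Y - X - O: 19+26+17+6+13+22+13 = 116
O - Z - W - Q - B - X - Y - O: 19+26+17+6+9+22+9 = 108
O - Z - W - Y - Q - X - B - O: 19+26+4+19+15+9+4 = 96
O - Z - W - Y - Q - B - X - O: 19+26+4+19+6+9+13 = 96
… (352 more)
O - Z - Q - X - B - W - Y - O: 19+11+15+9+11+4+9 = 78  ← best
The minimum is 78.
One optimal route: O → Z → Q → X → B → W → Y → O (or its reverse).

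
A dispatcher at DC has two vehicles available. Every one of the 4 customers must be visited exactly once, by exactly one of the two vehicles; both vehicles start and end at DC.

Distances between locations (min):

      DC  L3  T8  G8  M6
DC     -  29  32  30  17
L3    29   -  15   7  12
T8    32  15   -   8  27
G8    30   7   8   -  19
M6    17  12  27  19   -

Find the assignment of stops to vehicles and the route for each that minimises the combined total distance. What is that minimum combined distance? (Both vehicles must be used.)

There are 2^3 − 1 = 7 ways to divide the 4 stops into two non-empty groups. For each, the best each vehicle can do is its own shortest tour through its group:
  {L3} + {T8, G8, M6}: 58 + 76 = 134
  {T8} + {L3, G8, M6}: 64 + 66 = 130
  {L3, T8} + {G8, M6}: 76 + 66 = 142
  {G8} + {L3, T8, M6}: 60 + 76 = 136
  {L3, G8} + {T8, M6}: 66 + 76 = 142
  {T8, G8} + {L3, M6}: 70 + 58 = 128
  … (7 splits in total)
  {L3, T8, G8} + {M6}: 76 + 34 = 110  ← best
Best: vehicle 1 DC → L3 → G8 → T8 → DC = 76; vehicle 2 DC → M6 → DC = 34; combined 110.

Minimum combined distance: 110 min.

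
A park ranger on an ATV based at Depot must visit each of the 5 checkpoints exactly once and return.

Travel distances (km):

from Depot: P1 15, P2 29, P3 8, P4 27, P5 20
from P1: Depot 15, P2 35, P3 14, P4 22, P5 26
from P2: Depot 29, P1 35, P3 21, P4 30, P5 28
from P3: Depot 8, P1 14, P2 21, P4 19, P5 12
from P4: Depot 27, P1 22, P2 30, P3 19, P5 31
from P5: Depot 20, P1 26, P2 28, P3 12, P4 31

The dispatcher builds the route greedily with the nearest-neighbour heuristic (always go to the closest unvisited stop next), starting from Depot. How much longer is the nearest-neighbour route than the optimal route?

The nearest-neighbour route is 12 km longer than optimal.

From Depot: P3=8, P1=15, P5=20, P4=27, P2=29 → choose P3 (8).
From P3: P5=12, P1=14, P4=19, P2=21 → choose P5 (12).
From P5: P1=26, P2=28, P4=31 → choose P1 (26).
From P1: P4=22, P2=35 → choose P4 (22).
From P4: P2=30 → choose P2 (30).
NN route Depot → P3 → P5 → P1 → P4 → P2 → Depot costs 127.
Optimal: Depot → P1 → P4 → P2 → P5 → P3 → Depot costs 115 (by enumerating all 60 distinct tours).
Excess = 127 − 115 = 12.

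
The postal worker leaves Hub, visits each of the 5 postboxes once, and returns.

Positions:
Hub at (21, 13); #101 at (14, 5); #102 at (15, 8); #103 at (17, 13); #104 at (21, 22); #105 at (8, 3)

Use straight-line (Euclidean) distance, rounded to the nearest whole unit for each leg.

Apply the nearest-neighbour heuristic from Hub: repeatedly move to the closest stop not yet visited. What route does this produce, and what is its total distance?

Nearest-neighbour total = 50; route Hub → #103 → #102 → #101 → #105 → #104 → Hub.

At Hub the remaining stops are #103 4, #102 8, #104 9, #101 11, #105 16; go to #103.
At #103 the remaining stops are #102 5, #101 9, #104 10, #105 13; go to #102.
At #102 the remaining stops are #101 3, #105 9, #104 15; go to #101.
At #101 the remaining stops are #105 6, #104 18; go to #105.
At #105 the remaining stops are #104 23; go to #104.
Return #104→Hub: 9.
Total = 4 + 5 + 3 + 6 + 23 + 9 = 50.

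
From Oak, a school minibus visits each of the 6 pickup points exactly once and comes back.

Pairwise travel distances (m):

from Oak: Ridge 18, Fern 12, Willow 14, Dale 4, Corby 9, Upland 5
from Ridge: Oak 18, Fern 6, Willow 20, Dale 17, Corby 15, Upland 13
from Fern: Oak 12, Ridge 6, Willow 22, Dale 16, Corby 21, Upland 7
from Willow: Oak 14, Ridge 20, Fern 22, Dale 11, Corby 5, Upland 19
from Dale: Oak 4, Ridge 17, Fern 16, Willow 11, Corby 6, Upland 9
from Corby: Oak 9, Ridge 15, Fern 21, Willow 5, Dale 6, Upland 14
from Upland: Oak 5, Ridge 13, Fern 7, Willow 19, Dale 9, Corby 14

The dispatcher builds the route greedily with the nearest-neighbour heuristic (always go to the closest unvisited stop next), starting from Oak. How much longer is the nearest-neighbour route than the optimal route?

Oak: Dale=4, Upland=5, Corby=9, Fern=12, Willow=14, Ridge=18 ⇒ Dale
Dale: Corby=6, Upland=9, Willow=11, Fern=16, Ridge=17 ⇒ Corby
Corby: Willow=5, Upland=14, Ridge=15, Fern=21 ⇒ Willow
Willow: Upland=19, Ridge=20, Fern=22 ⇒ Upland
Upland: Fern=7, Ridge=13 ⇒ Fern
Fern: Ridge=6 ⇒ Ridge
NN route Oak → Dale → Corby → Willow → Upland → Fern → Ridge → Oak costs 65.
Optimal: Oak → Dale → Willow → Corby → Ridge → Fern → Upland → Oak costs 53 (by enumerating all 360 distinct tours).
Excess = 65 − 53 = 12.

The nearest-neighbour route is 12 m longer than optimal.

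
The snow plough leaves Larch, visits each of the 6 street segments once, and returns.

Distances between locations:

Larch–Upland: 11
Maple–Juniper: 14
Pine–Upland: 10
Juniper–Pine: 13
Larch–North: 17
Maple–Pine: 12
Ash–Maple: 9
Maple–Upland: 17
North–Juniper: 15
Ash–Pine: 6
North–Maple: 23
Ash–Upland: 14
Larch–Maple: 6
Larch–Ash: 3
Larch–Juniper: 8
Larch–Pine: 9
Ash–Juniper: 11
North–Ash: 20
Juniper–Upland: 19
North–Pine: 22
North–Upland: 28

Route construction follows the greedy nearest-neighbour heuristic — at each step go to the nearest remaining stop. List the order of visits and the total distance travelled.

At Larch the remaining stops are Ash 3, Maple 6, Juniper 8, Pine 9, Upland 11, North 17; go to Ash.
At Ash the remaining stops are Pine 6, Maple 9, Juniper 11, Upland 14, North 20; go to Pine.
At Pine the remaining stops are Upland 10, Maple 12, Juniper 13, North 22; go to Upland.
At Upland the remaining stops are Maple 17, Juniper 19, North 28; go to Maple.
At Maple the remaining stops are Juniper 14, North 23; go to Juniper.
At Juniper the remaining stops are North 15; go to North.
Return North→Larch: 17.
Total = 3 + 6 + 10 + 17 + 14 + 15 + 17 = 82.

Nearest-neighbour total = 82; route Larch → Ash → Pine → Upland → Maple → Juniper → North → Larch.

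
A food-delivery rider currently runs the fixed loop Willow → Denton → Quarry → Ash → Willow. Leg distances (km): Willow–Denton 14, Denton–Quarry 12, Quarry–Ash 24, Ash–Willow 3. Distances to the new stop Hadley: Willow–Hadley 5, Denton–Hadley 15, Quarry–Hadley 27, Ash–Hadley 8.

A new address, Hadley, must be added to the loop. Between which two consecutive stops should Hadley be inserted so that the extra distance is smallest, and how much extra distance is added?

Adding 6 km by placing Hadley on the Willow–Denton leg.

Insertion cost between consecutive stops i–j is d(i,Hadley) + d(Hadley,j) − d(i,j):
  between Willow and Denton: 5 + 15 − 14 = 6
  between Denton and Quarry: 15 + 27 − 12 = 30
  between Quarry and Ash: 27 + 8 − 24 = 11
  between Ash and Willow: 8 + 5 − 3 = 10
Cheapest insertion is between Willow and Denton, adding 6.
New total = 53 + 6 = 59.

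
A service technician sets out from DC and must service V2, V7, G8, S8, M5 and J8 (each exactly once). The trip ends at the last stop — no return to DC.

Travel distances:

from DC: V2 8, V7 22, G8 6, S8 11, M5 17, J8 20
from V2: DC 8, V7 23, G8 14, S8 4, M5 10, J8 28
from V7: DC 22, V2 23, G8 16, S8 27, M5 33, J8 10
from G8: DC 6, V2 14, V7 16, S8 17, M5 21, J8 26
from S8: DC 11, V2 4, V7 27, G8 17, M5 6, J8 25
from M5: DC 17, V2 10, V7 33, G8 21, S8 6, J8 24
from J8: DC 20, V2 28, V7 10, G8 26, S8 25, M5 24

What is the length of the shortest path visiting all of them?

64 — the minimum one-way total.

There are 6! = 720 possible orderings.
DC - V2 - V7 - G8 - S8 - M5 - J8: 8+23+16+17+6+24 = 94
DC - V2 - V7 - G8 - S8 - J8 - M5: 8+23+16+17+25+24 = 113
DC - V2 - V7 - G8 - M5 - S8 - J8: 8+23+16+21+6+25 = 99
DC - V2 - V7 - G8 - M5 - J8 - S8: 8+23+16+21+24+25 = 117
DC - V2 - V7 - G8 - J8 - S8 - M5: 8+23+16+26+25+6 = 104
DC - V2 - V7 - G8 - J8 - M5 - S8: 8+23+16+26+24+6 = 103
DC - V2 - V7 - S8 - G8 - M5 - J8: 8+23+27+17+21+24 = 120
DC - V2 - V7 - S8 - G8 - J8 - M5: 8+23+27+17+26+24 = 125
… (712 more)
DC - G8 - V2 - S8 - M5 - J8 - V7: 6+14+4+6+24+10 = 64  ← best
The minimum is 64.
One shortest path: DC → G8 → V2 → S8 → M5 → J8 → V7.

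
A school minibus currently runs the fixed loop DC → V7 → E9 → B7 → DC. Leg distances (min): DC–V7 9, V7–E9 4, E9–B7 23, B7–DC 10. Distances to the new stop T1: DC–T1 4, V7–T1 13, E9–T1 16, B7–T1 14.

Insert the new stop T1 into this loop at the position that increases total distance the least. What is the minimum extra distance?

Insertion cost between consecutive stops i–j is d(i,T1) + d(T1,j) − d(i,j):
  between DC and V7: 4 + 13 − 9 = 8
  between V7 and E9: 13 + 16 − 4 = 25
  between E9 and B7: 16 + 14 − 23 = 7
  between B7 and DC: 14 + 4 − 10 = 8
Cheapest insertion is between E9 and B7, adding 7.
New total = 46 + 7 = 53.

+7 min — insert T1 between E9 and B7.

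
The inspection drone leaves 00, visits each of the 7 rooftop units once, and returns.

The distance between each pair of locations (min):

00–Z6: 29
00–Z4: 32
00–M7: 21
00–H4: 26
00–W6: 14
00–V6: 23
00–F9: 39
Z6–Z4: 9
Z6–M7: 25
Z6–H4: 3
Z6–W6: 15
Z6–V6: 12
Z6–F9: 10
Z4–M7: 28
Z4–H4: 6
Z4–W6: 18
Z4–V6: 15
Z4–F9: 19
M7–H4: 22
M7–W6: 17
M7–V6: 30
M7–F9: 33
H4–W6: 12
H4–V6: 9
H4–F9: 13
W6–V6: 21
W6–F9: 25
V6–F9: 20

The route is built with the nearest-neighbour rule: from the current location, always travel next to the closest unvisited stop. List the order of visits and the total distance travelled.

00 → [W6:14 / M7:21 / V6:23 / H4:26 / Z6:29 / Z4:32 / F9:39] → W6 (14)
W6 → [H4:12 / Z6:15 / M7:17 / Z4:18 / V6:21 / F9:25] → H4 (12)
H4 → [Z6:3 / Z4:6 / V6:9 / F9:13 / M7:22] → Z6 (3)
Z6 → [Z4:9 / F9:10 / V6:12 / M7:25] → Z4 (9)
Z4 → [V6:15 / F9:19 / M7:28] → V6 (15)
V6 → [F9:20 / M7:30] → F9 (20)
F9 → [M7:33] → M7 (33)
Return M7→00: 21.
Total = 14 + 12 + 3 + 9 + 15 + 20 + 33 + 21 = 127.

Nearest-neighbour total = 127 min; route 00 → W6 → H4 → Z6 → Z4 → V6 → F9 → M7 → 00.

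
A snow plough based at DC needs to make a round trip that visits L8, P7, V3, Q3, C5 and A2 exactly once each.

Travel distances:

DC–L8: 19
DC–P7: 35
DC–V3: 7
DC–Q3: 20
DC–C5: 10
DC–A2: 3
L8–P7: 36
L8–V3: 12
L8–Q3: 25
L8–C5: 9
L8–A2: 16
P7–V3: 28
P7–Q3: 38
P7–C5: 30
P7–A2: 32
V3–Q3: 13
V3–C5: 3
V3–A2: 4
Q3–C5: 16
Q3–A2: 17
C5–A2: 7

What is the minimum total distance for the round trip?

113 — the shortest possible round trip.

DC - L8 - P7 - V3 - Q3 - C5 - A2 - DC: 19+36+28+13+16+7+3 = 122
DC - L8 - P7 - V3 - Q3 - A2 - C5 - DC: 19+36+28+13+17+7+10 = 130
DC - L8 - P7 - V3 - C5 - Q3 - A2 - DC: 19+36+28+3+16+17+3 = 122
DC - L8 - P7 - V3 - C5 - A2 - Q3 - DC: 19+36+28+3+7+17+20 = 130
DC - L8 - P7 - V3 - A2 - Q3 - C5 - DC: 19+36+28+4+17+16+10 = 130
DC - L8 - P7 - V3 - A2 - C5 - Q3 - DC: 19+36+28+4+7+16+20 = 130
DC - L8 - P7 - Q3 - V3 - C5 - A2 - DC: 19+36+38+13+3+7+3 = 119
DC - L8 - P7 - Q3 - V3 - A2 - C5 - DC: 19+36+38+13+4+7+10 = 127
… (352 more)
DC - V3 - Q3 - P7 - L8 - C5 - A2 - DC: 7+13+38+36+9+7+3 = 113  ← best
The minimum is 113.
One optimal route: DC → V3 → Q3 → P7 → L8 → C5 → A2 → DC (or its reverse).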